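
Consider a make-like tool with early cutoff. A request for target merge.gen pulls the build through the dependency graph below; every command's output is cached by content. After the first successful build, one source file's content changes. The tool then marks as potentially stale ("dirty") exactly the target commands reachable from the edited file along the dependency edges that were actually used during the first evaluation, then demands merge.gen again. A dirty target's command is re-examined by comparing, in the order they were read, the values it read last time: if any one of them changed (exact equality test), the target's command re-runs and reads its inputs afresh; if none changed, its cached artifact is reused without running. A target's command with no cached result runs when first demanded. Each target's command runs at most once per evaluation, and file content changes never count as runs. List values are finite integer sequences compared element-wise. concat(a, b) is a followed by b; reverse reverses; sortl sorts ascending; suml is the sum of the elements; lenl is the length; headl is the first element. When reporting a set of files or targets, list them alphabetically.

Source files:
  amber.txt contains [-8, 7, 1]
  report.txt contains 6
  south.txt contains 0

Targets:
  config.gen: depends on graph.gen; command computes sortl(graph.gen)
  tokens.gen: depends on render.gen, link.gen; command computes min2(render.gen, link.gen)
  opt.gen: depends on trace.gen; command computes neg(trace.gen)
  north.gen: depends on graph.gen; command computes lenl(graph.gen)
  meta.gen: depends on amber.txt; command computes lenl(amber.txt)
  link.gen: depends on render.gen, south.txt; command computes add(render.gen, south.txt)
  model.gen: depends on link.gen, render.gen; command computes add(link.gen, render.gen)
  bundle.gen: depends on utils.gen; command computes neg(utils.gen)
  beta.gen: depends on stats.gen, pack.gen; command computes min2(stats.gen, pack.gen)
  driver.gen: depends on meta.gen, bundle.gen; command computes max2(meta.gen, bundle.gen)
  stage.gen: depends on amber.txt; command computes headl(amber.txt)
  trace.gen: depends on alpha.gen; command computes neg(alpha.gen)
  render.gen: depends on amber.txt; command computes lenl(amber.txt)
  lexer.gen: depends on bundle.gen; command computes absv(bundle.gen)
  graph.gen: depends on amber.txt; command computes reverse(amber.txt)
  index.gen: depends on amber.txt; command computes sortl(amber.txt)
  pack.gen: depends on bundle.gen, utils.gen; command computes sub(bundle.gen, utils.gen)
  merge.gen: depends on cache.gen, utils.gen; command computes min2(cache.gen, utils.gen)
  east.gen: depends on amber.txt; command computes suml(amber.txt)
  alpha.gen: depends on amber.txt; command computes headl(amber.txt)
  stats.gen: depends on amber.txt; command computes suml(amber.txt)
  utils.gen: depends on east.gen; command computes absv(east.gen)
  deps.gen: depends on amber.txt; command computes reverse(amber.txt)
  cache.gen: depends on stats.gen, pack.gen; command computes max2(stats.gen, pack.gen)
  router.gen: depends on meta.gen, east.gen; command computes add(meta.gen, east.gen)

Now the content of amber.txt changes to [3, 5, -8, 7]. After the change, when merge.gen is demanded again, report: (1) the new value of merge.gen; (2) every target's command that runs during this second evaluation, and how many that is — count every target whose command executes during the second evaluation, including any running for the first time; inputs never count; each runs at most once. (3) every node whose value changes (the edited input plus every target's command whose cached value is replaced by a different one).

Demanding merge.gen again yields 7.
7 target commands run: bundle.gen, cache.gen, east.gen, merge.gen, pack.gen, stats.gen, utils.gen.
The nodes whose values change: amber.txt, bundle.gen, cache.gen, east.gen, merge.gen, pack.gen, stats.gen, utils.gen.

First demand of the output computes:
  east.gen = suml([-8, 7, 1]) = 0
  stats.gen = suml([-8, 7, 1]) = 0
  utils.gen = absv(0) = 0
  bundle.gen = neg(0) = 0
  pack.gen = sub(0, 0) = 0
  cache.gen = max2(0, 0) = 0
  merge.gen = min2(0, 0) = 0

After the edit, cleaning proceeds:
  east.gen: a read changed (amber.txt [-8, 7, 1]->[3, 5, -8, 7]) — executes, giving 7.
  stats.gen: a read changed (amber.txt [-8, 7, 1]->[3, 5, -8, 7]) — executes, giving 7.
  utils.gen: a read changed (east.gen 0->7) — executes, giving 7.
  bundle.gen: a read changed (utils.gen 0->7) — executes, giving -7.
  pack.gen: a read changed (bundle.gen 0->-7; utils.gen 0->7) — executes, giving -14.
  cache.gen: a read changed (stats.gen 0->7; pack.gen 0->-14) — executes, giving 7.
  merge.gen: a read changed (cache.gen 0->7; utils.gen 0->7) — executes, giving 7.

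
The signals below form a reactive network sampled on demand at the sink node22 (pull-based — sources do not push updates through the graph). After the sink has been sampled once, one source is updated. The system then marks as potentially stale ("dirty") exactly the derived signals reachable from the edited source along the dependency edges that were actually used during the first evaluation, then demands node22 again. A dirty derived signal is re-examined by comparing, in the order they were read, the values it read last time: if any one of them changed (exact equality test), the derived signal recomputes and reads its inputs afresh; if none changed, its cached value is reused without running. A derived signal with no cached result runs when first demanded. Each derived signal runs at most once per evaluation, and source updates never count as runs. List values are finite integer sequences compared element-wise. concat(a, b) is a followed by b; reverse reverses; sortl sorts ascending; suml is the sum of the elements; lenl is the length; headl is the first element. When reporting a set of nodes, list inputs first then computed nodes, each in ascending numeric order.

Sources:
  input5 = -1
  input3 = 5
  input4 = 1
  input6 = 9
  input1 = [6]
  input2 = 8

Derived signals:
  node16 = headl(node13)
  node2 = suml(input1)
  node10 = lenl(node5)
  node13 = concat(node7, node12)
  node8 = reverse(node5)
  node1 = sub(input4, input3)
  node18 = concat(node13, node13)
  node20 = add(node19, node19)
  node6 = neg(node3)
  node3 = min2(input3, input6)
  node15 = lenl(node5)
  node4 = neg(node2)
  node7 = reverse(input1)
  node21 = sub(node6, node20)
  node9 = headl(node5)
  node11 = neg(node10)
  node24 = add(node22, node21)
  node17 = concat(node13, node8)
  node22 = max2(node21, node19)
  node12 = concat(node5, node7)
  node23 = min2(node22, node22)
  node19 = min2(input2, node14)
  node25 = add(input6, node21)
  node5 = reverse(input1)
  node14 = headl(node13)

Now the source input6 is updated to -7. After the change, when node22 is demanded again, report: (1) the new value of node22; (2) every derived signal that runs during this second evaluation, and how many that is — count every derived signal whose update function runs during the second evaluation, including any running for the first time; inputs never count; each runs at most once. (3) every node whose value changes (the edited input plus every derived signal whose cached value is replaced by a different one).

Initial pass — values computed on the first demand:
  node3 = min2(5, 9) = 5
  node5 = reverse([6]) = [6]
  node6 = neg(5) = -5
  node7 = reverse([6]) = [6]
  node12 = concat([6], [6]) = [6, 6]
  node13 = concat([6], [6, 6]) = [6, 6, 6]
  node14 = headl([6, 6, 6]) = 6
  node19 = min2(8, 6) = 6
  node20 = add(6, 6) = 12
  node21 = sub(-5, 12) = -17
  node22 = max2(-17, 6) = 6

Second demand — change propagation:
  node3: re-runs because input6 9->-7; new result -7.
  node6: re-runs because node3 5->-7; new result 7.
  node21: re-runs because node6 -5->7; new result -5.
  node22: re-runs because node21 -17->-5; new result 6 (unchanged).

node22 now evaluates to 6.
Run set: node3, node6, node21, node22 (4 run).
Changed values: input6, node3, node6, node21.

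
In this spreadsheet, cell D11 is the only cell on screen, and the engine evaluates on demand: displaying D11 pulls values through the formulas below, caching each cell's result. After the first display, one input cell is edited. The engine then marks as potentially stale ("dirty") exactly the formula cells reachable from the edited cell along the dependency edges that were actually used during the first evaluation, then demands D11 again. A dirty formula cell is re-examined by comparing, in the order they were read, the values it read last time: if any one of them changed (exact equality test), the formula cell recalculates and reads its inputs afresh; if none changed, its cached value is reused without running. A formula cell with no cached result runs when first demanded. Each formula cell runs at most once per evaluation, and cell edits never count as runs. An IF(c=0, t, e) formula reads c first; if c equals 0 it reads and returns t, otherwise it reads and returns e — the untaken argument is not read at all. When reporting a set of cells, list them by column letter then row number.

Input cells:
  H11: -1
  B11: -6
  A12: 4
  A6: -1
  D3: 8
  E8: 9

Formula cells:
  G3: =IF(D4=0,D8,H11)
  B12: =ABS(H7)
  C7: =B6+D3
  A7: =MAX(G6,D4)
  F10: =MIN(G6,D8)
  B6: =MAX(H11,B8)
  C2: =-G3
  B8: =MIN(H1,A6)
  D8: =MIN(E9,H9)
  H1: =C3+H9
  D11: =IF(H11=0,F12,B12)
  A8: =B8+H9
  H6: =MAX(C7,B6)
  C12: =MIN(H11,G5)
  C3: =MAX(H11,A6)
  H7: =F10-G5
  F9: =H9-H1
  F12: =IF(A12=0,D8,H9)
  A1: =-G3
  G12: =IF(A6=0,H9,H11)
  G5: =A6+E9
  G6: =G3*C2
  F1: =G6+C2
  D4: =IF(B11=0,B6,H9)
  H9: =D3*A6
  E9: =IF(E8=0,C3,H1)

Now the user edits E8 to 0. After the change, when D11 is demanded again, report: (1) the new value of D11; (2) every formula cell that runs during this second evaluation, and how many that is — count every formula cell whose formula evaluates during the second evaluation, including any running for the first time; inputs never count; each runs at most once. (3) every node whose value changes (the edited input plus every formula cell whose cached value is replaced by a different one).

D11 now evaluates to 6.
Run set: B12, D8, D11, E9, F10, G5, H7 (7 run).
Changed values: B12, D8, D11, E8, E9, F10, G5, H7.

Initial pass — values computed on the first demand:
  C3 = MAX(-1, -1) = -1
  H9 = 8 * -1 = -8
  D4 = IF(B11=0: B11=-6 -> else branch H9) = -8
  H1 = -1 + -8 = -9
  E9 = IF(E8=0: E8=9 -> else branch H1) = -9
  D8 = MIN(-9, -8) = -9
  G3 = IF(D4=0: D4=-8 -> else branch H11) = -1
  C2 = -(-1) = 1
  G5 = -1 + -9 = -10
  G6 = -1 * 1 = -1
  F10 = MIN(-1, -9) = -9
  H7 = -9 - -10 = 1
  B12 = ABS(1) = 1
  D11 = IF(H11=0: H11=-1 -> else branch B12) = 1

Second demand — change propagation:
  E9: re-runs because E8 9->0; new result -1.
  D8: re-runs because E9 -9->-1; new result -8.
  F10: re-runs because D8 -9->-8; new result -8.
  G5: re-runs because E9 -9->-1; new result -2.
  H7: re-runs because F10 -9->-8; G5 -10->-2; new result -6.
  B12: re-runs because H7 1->-6; new result 6.
  D11: re-runs because B12 1->6; new result 6.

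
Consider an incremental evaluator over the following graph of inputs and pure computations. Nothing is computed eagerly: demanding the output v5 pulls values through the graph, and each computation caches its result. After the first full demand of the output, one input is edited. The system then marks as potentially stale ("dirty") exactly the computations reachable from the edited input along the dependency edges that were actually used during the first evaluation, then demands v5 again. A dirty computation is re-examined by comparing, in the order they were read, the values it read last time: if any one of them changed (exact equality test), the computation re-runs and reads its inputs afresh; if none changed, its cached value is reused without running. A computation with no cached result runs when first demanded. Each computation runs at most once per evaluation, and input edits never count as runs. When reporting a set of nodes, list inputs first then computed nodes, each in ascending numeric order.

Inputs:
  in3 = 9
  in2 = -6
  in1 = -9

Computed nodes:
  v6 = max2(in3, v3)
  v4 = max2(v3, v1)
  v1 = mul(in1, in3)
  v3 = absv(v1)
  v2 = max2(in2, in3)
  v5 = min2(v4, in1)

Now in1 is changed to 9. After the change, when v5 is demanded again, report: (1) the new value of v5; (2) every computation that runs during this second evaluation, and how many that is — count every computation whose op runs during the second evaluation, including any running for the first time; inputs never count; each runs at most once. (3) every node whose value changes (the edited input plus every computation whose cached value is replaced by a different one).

v5 now evaluates to 9.
Run set: v1, v3, v4, v5 (4 run).
Changed values: in1, v1, v5.

Initial pass — values computed on the first demand:
  v1 = mul(-9, 9) = -81
  v3 = absv(-81) = 81
  v4 = max2(81, -81) = 81
  v5 = min2(81, -9) = -9

Second demand — change propagation:
  v1: re-runs because in1 -9->9; new result 81.
  v3: re-runs because v1 -81->81; new result 81 (unchanged).
  v4: re-runs because v1 -81->81; new result 81 (unchanged).
  v5: re-runs because in1 -9->9; new result 9.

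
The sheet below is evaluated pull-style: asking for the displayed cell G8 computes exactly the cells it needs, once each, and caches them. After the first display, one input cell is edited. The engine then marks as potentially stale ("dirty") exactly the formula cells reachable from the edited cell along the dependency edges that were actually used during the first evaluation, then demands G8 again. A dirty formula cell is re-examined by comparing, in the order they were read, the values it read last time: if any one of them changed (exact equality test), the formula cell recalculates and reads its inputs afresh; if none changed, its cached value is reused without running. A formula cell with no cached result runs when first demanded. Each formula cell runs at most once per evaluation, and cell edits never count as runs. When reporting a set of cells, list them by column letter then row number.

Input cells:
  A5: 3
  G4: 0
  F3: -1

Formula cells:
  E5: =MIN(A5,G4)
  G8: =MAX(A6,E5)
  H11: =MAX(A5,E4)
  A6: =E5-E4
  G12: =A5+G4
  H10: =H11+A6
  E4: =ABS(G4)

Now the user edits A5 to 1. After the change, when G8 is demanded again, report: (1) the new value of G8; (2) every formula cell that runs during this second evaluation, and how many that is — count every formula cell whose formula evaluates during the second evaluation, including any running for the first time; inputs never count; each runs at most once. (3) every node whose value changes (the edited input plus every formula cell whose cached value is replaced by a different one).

First demand of the output computes:
  E4 = ABS(0) = 0
  E5 = MIN(3, 0) = 0
  A6 = 0 - 0 = 0
  G8 = MAX(0, 0) = 0

After the edit, cleaning proceeds:
  E5: a read changed (A5 3->1) — executes, giving 0 — identical to its old value.
  A6: dirty, but its reads are unchanged (E5 unchanged, E4 unchanged); cached 0 stands.
  G8: dirty, but its reads are unchanged (A6 unchanged, E5 unchanged); cached 0 stands.

Note the absorption at E5: it re-runs yet its value is the same, leaving the output's value untouched.

Demanding G8 again yields 0.
1 formula cells run: E5.
The nodes whose values change: A5.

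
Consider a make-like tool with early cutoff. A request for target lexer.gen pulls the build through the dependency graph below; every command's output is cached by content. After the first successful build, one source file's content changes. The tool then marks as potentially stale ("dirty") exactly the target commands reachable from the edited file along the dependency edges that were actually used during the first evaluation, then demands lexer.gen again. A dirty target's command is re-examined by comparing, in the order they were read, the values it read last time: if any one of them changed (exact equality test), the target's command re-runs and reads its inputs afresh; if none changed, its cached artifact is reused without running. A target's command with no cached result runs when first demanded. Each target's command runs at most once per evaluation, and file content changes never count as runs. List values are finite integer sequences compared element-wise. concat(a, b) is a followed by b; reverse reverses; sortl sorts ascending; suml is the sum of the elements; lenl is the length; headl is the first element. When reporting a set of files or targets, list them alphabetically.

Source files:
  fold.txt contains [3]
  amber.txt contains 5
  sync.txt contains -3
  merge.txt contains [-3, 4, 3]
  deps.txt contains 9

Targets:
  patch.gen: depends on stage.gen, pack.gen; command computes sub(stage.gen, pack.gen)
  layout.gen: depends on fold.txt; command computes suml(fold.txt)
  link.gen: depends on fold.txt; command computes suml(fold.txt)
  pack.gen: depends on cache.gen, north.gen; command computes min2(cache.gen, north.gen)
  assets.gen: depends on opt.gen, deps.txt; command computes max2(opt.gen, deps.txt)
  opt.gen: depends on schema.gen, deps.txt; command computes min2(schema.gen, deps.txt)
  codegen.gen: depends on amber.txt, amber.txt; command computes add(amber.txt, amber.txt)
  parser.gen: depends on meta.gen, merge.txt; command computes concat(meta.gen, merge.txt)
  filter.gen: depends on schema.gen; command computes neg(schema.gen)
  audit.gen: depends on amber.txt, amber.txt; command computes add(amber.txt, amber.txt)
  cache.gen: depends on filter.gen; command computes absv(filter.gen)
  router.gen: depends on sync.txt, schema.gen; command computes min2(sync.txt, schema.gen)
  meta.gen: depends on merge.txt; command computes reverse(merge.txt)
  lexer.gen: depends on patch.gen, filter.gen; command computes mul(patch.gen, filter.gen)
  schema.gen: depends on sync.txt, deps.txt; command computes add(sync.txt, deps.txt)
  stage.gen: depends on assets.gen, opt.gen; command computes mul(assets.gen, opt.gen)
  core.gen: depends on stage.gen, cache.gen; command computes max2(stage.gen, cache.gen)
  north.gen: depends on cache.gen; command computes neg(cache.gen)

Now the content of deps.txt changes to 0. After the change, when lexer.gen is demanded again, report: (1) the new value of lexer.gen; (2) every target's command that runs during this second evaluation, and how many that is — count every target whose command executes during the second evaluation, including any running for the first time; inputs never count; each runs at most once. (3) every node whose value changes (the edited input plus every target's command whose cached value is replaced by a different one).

First demand of the output computes:
  schema.gen = add(-3, 9) = 6
  filter.gen = neg(6) = -6
  cache.gen = absv(-6) = 6
  north.gen = neg(6) = -6
  opt.gen = min2(6, 9) = 6
  assets.gen = max2(6, 9) = 9
  pack.gen = min2(6, -6) = -6
  stage.gen = mul(9, 6) = 54
  patch.gen = sub(54, -6) = 60
  lexer.gen = mul(60, -6) = -360

After the edit, cleaning proceeds:
  schema.gen: a read changed (deps.txt 9->0) — executes, giving -3.
  filter.gen: a read changed (schema.gen 6->-3) — executes, giving 3.
  cache.gen: a read changed (filter.gen -6->3) — executes, giving 3.
  north.gen: a read changed (cache.gen 6->3) — executes, giving -3.
  opt.gen: a read changed (schema.gen 6->-3; deps.txt 9->0) — executes, giving -3.
  assets.gen: a read changed (opt.gen 6->-3; deps.txt 9->0) — executes, giving 0.
  pack.gen: a read changed (cache.gen 6->3; north.gen -6->-3) — executes, giving -3.
  stage.gen: a read changed (assets.gen 9->0; opt.gen 6->-3) — executes, giving 0.
  patch.gen: a read changed (stage.gen 54->0; pack.gen -6->-3) — executes, giving 3.
  lexer.gen: a read changed (patch.gen 60->3; filter.gen -6->3) — executes, giving 9.

Demanding lexer.gen again yields 9.
10 target commands run: assets.gen, cache.gen, filter.gen, lexer.gen, north.gen, opt.gen, pack.gen, patch.gen, schema.gen, stage.gen.
The nodes whose values change: assets.gen, cache.gen, deps.txt, filter.gen, lexer.gen, north.gen, opt.gen, pack.gen, patch.gen, schema.gen, stage.gen.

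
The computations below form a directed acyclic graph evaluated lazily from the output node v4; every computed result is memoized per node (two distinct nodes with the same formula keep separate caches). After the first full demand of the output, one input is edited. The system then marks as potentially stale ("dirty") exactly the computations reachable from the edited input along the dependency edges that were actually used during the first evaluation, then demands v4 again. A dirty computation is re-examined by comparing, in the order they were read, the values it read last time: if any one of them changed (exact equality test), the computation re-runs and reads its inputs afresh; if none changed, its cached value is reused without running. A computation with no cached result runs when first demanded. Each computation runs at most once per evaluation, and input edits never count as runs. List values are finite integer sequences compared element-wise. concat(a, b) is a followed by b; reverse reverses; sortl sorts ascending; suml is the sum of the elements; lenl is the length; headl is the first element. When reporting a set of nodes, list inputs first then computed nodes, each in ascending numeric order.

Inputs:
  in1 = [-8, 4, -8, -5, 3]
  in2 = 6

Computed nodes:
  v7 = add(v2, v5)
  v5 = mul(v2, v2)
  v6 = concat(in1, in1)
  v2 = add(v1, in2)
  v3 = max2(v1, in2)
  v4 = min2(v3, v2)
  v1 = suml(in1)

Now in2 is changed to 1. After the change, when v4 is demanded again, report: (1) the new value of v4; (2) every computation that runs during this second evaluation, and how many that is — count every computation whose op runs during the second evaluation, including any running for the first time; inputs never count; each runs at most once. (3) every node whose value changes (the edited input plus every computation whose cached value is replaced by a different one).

First demand of the output computes:
  v1 = suml([-8, 4, -8, -5, 3]) = -14
  v2 = add(-14, 6) = -8
  v3 = max2(-14, 6) = 6
  v4 = min2(6, -8) = -8

After the edit, cleaning proceeds:
  v2: a read changed (in2 6->1) — executes, giving -13.
  v3: a read changed (in2 6->1) — executes, giving 1.
  v4: a read changed (v3 6->1; v2 -8->-13) — executes, giving -13.

Demanding v4 again yields -13.
3 computations run: v2, v3, v4.
The nodes whose values change: in2, v2, v3, v4.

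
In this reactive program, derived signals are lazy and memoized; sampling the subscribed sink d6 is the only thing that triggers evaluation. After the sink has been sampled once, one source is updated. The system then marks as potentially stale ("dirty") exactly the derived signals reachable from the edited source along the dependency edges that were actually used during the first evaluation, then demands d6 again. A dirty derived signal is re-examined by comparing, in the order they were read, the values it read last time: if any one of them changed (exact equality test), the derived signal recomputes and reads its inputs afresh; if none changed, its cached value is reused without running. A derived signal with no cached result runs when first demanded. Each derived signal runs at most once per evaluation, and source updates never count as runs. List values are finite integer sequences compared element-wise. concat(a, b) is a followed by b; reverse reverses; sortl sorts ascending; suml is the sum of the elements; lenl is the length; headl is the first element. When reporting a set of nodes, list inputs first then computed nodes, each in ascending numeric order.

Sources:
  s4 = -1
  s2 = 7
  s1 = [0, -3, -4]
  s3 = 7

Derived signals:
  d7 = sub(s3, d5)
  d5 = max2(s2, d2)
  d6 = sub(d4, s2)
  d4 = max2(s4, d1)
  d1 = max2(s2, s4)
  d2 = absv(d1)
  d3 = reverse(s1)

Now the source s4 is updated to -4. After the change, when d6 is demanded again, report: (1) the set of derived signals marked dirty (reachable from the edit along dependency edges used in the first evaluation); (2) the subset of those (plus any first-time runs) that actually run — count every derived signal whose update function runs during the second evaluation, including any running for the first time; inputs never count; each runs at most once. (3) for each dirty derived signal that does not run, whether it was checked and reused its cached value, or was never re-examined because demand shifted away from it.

First demand of the output computes:
  d1 = max2(7, -1) = 7
  d4 = max2(-1, 7) = 7
  d6 = sub(7, 7) = 0

After the edit, cleaning proceeds:
  d1: a read changed (s4 -1->-4) — executes, giving 7 — identical to its old value.
  d4: a read changed (s4 -1->-4) — executes, giving 7 — identical to its old value.
  d6: dirty, but its reads are unchanged (d4 unchanged, s2 unchanged); cached 0 stands.

Note where the cutoff bites: d6 is checked, finds nothing changed, and keeps its cache.

The edit dirties: d1, d4, d6.
2 derived signals run: d1, d4.
Cache hits after checking: d6.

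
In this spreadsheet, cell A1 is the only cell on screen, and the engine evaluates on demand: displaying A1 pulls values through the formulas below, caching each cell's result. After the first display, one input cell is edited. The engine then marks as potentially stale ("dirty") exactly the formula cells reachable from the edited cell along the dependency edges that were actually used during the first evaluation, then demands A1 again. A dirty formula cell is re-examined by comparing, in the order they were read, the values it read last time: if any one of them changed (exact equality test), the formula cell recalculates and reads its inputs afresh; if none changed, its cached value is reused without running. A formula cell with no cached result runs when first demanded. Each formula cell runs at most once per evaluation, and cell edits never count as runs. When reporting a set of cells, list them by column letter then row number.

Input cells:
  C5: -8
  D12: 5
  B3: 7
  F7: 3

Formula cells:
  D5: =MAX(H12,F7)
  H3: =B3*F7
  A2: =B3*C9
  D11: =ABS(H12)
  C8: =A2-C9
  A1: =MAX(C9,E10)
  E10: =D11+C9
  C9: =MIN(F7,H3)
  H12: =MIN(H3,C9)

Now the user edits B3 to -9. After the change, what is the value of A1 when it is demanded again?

Initial pass — values computed on the first demand:
  H3 = 7 * 3 = 21
  C9 = MIN(3, 21) = 3
  H12 = MIN(21, 3) = 3
  D11 = ABS(3) = 3
  E10 = 3 + 3 = 6
  A1 = MAX(3, 6) = 6

Second demand — change propagation:
  H3: re-runs because B3 7->-9; new result -27.
  C9: re-runs because H3 21->-27; new result -27.
  H12: re-runs because H3 21->-27; C9 3->-27; new result -27.
  D11: re-runs because H12 3->-27; new result 27.
  E10: re-runs because D11 3->27; C9 3->-27; new result 0.
  A1: re-runs because C9 3->-27; E10 6->0; new result 0.

A1 now evaluates to 0.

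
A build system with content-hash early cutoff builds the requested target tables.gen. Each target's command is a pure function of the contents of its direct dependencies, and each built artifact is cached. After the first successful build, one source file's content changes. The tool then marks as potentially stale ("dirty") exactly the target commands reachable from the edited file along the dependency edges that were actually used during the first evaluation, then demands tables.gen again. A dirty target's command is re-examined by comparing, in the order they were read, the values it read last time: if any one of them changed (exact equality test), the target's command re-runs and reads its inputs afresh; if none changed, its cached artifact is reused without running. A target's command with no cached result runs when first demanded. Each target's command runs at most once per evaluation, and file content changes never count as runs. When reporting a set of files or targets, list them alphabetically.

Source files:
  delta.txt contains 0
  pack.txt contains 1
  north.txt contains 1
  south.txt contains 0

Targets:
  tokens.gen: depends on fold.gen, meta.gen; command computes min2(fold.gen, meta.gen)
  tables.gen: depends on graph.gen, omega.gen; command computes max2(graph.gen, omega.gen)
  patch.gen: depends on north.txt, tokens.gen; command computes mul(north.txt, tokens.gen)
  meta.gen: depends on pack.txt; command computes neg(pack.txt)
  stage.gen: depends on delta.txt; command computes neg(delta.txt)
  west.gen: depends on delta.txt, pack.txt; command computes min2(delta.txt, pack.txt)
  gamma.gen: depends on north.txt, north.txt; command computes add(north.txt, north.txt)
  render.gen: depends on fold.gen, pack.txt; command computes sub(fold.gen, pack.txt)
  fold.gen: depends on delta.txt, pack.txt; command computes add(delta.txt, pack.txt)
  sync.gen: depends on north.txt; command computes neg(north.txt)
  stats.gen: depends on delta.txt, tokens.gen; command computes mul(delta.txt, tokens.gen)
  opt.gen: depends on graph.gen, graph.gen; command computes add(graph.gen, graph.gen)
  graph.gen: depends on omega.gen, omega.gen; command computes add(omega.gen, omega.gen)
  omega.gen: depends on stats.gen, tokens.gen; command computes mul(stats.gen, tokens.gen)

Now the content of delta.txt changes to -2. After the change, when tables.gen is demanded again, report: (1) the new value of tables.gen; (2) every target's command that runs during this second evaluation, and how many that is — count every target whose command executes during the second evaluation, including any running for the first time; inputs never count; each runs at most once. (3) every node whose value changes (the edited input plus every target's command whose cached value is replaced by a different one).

New value of tables.gen: -2.
Target commands that run: fold.gen, graph.gen, omega.gen, stats.gen, tables.gen, tokens.gen — 6 in total.
Values that change: delta.txt, fold.gen, graph.gen, omega.gen, stats.gen, tables.gen.

First evaluation (everything demanded from the output):
  fold.gen = add(0, 1) = 1
  meta.gen = neg(1) = -1
  tokens.gen = min2(1, -1) = -1
  stats.gen = mul(0, -1) = 0
  omega.gen = mul(0, -1) = 0
  graph.gen = add(0, 0) = 0
  tables.gen = max2(0, 0) = 0

Propagation after the edit:
  fold.gen: runs — delta.txt 0->-2; result -1.
  tokens.gen: runs — fold.gen 1->-1; result -1 (same value as before).
  stats.gen: runs — delta.txt 0->-2; result 2.
  omega.gen: runs — stats.gen 0->2; result -2.
  graph.gen: runs — omega.gen 0->-2; omega.gen 0->-2; result -4.
  tables.gen: runs — graph.gen 0->-4; omega.gen 0->-2; result -2.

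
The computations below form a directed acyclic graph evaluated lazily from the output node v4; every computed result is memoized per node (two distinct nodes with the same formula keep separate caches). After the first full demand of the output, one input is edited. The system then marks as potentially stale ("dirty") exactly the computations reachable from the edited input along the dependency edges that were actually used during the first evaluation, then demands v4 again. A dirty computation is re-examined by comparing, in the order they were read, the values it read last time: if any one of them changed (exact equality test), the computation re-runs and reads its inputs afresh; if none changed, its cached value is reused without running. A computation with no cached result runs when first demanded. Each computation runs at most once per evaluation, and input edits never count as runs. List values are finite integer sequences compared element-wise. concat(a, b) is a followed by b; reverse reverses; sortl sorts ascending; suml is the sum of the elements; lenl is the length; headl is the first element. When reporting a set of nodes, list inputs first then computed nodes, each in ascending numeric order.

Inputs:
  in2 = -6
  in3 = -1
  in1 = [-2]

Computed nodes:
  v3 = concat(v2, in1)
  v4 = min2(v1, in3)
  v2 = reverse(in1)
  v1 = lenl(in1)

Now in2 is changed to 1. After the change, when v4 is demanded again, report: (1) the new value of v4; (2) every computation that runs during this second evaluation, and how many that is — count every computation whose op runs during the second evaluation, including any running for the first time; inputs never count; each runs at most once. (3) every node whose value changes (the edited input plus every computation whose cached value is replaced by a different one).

First demand of the output computes:
  v1 = lenl([-2]) = 1
  v4 = min2(1, -1) = -1

After the edit, cleaning proceeds:
  no node depends on in2 at all; the second demand re-runs nothing.

Note the shortcut — nothing in the graph depends on in2 at all, so no recomputation happens.

Demanding v4 again yields -1.
0 computations run: none.
The nodes whose values change: in2.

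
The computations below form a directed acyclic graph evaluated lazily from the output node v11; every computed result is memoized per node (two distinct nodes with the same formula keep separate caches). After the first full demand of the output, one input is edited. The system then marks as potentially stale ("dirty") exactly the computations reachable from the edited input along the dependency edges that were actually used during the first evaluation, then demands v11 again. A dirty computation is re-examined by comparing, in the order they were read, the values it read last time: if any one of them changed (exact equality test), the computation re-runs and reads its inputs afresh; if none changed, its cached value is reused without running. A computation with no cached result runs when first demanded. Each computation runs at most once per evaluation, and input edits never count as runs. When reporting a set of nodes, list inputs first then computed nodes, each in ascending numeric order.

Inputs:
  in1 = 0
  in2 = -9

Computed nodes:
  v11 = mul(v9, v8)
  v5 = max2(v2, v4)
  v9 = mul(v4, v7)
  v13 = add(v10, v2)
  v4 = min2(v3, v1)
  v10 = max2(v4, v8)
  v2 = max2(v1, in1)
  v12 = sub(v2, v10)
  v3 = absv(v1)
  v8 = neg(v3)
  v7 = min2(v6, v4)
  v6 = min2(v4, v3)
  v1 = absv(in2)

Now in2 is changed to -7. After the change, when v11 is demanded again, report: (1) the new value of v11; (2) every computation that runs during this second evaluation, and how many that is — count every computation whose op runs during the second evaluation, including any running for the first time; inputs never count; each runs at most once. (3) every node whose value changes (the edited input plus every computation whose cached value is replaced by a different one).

Demanding v11 again yields -343.
8 computations run: v1, v3, v4, v6, v7, v8, v9, v11.
The nodes whose values change: in2, v1, v3, v4, v6, v7, v8, v9, v11.

First demand of the output computes:
  v1 = absv(-9) = 9
  v3 = absv(9) = 9
  v4 = min2(9, 9) = 9
  v6 = min2(9, 9) = 9
  v7 = min2(9, 9) = 9
  v8 = neg(9) = -9
  v9 = mul(9, 9) = 81
  v11 = mul(81, -9) = -729

After the edit, cleaning proceeds:
  v1: a read changed (in2 -9->-7) — executes, giving 7.
  v3: a read changed (v1 9->7) — executes, giving 7.
  v4: a read changed (v3 9->7; v1 9->7) — executes, giving 7.
  v6: a read changed (v4 9->7; v3 9->7) — executes, giving 7.
  v7: a read changed (v6 9->7; v4 9->7) — executes, giving 7.
  v8: a read changed (v3 9->7) — executes, giving -7.
  v9: a read changed (v4 9->7; v7 9->7) — executes, giving 49.
  v11: a read changed (v9 81->49; v8 -9->-7) — executes, giving -343.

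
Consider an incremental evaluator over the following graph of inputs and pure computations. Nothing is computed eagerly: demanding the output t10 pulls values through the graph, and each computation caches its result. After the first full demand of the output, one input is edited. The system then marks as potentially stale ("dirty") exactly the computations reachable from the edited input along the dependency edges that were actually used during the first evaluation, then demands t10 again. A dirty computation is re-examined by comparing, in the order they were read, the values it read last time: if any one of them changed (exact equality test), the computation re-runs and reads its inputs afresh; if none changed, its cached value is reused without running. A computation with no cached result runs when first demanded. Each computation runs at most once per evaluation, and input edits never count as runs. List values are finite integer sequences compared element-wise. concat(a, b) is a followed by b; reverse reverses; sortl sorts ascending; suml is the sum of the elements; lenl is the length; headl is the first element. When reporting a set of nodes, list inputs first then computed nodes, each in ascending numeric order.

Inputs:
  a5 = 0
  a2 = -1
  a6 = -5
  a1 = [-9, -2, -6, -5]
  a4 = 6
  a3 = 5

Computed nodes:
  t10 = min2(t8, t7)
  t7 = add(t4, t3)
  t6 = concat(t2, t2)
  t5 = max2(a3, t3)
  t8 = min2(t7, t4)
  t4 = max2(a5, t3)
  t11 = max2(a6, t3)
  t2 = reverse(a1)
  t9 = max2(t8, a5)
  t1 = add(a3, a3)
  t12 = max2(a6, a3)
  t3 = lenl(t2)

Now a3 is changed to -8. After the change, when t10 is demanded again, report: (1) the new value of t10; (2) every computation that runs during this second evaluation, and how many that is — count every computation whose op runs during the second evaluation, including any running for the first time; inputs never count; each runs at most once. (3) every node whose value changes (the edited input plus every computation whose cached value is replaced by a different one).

t10 now evaluates to 4.
Run set: none (0 run).
Changed values: a3.
The important point: nothing the output needs ever reads a3, so the edit is invisible to it.

Initial pass — values computed on the first demand:
  t2 = reverse([-9, -2, -6, -5]) = [-5, -6, -2, -9]
  t3 = lenl([-5, -6, -2, -9]) = 4
  t4 = max2(0, 4) = 4
  t7 = add(4, 4) = 8
  t8 = min2(8, 4) = 4
  t10 = min2(4, 8) = 4

Second demand — change propagation:
  no demanded computation ever read a3, so the edit dirties nothing and nothing runs.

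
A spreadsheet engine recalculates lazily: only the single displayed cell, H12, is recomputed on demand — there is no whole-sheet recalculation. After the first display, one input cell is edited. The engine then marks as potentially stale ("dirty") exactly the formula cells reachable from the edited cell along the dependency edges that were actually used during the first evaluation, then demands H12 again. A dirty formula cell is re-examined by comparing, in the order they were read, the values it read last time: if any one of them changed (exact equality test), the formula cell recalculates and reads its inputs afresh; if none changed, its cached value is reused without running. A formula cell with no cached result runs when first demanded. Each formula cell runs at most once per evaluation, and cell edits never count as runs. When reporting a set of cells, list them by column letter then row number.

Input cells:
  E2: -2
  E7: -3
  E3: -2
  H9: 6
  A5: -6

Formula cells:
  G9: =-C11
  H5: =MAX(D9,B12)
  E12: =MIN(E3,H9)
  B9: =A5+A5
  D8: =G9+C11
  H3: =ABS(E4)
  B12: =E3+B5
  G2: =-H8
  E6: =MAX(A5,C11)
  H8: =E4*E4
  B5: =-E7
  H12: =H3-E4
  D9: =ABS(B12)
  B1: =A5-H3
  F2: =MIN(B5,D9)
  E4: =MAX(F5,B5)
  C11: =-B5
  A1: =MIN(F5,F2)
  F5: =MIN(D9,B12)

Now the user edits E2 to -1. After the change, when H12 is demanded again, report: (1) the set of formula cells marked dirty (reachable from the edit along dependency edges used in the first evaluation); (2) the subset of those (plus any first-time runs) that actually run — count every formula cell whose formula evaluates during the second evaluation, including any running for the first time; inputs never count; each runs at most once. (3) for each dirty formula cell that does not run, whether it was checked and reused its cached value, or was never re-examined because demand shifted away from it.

First evaluation (everything demanded from the output):
  B5 = -(-3) = 3
  B12 = -2 + 3 = 1
  D9 = ABS(1) = 1
  F5 = MIN(1, 1) = 1
  E4 = MAX(1, 3) = 3
  H3 = ABS(3) = 3
  H12 = 3 - 3 = 0

Propagation after the edit:
  E2 feeds no computation that the output demands — nothing is marked dirty and nothing runs.

Key observation: E2 is never demanded by the output, so the edit triggers no recomputation at all.

Marked dirty: none.
Formula cells that run: none — 0 in total.
Every dirty formula cell ran.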